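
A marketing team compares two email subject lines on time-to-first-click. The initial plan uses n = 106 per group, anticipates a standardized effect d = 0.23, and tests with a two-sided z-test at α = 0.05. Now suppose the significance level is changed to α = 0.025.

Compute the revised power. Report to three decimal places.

Power ≈ 0.285

δ = d·√(n/2) = 0.23 × √(106/2) = 1.6744 (unchanged). New critical value: z_{0.0125} = 2.241.
Revised power = Φ(δ − 2.241) + Φ(−δ − 2.241) = Φ(-0.567) + Φ(-3.916) = 0.2854 + 0.0000 = 0.2854.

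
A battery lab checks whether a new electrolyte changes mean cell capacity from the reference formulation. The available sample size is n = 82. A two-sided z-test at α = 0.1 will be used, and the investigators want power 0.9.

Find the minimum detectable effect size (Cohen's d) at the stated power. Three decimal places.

d ≈ 0.323

Required noncentrality: δ = z_{0.05} + z_{0.10} = 1.645 + 1.282 = 2.926.
(The second rejection-region term Φ(−δ − z_{α/2}) is negligible and dropped.)
δ = d·√n ⇒ d = δ/√n = 2.926/√82 = 0.3232.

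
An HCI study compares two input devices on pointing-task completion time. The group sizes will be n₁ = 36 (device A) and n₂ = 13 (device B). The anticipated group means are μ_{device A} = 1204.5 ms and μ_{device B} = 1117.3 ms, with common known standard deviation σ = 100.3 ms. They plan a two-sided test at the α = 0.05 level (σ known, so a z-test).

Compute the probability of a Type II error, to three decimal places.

Standardized effect: d = |μ_{device A} − μ_{device B}| / σ = |1204.5 − 1117.3| / 100.3 = 0.8694
Noncentrality parameter: δ = d / √(1/n₁ + 1/n₂) = 0.8694 / √(1/36 + 1/13) = 2.6868
Two-sided α = 0.05 → critical value z_{0.025} = 1.960.
Power = Φ(δ − 1.960) + Φ(−δ − 1.960) = Φ(0.727) + Φ(-4.647) = 0.7663 + 0.0000 = 0.7663.
Type II error: β = 1 − power = 1 − 0.7663 = 0.2337.

β ≈ 0.234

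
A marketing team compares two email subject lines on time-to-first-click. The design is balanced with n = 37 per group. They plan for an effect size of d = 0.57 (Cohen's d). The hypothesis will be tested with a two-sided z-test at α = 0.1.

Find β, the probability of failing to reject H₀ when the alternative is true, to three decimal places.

β ≈ 0.210

Noncentrality parameter: δ = d·√(n/2) = 0.57 × √(37/2) = 2.4517
Two-sided α = 0.1 → critical value z_{0.05} = 1.645.
Power = Φ(δ − 1.645) + Φ(−δ − 1.645) = Φ(0.807) + Φ(-4.097) = 0.7901 + 0.0000 = 0.7901.
Type II error: β = 1 − power = 1 − 0.7901 = 0.2099.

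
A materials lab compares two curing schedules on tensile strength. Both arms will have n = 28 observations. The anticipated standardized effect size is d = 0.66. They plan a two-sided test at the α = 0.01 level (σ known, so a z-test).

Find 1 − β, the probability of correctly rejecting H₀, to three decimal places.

Power ≈ 0.458

Noncentrality parameter: δ = d·√(n/2) = 0.66 × √(28/2) = 2.4695
Critical value for a two-sided test at α = 0.01: z_{α/2} = 2.576.
Power = Φ(δ − 2.576) + Φ(−δ − 2.576) = Φ(-0.106) + Φ(-5.045) = 0.4577 + 0.0000 = 0.4577.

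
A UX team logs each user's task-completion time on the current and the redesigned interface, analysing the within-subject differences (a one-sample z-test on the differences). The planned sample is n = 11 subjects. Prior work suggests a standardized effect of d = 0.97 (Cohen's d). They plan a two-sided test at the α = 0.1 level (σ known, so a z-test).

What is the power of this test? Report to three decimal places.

Noncentrality parameter: δ = d·√n = 0.97 × √11 = 3.2171
Two-sided α = 0.1 → critical value z_{0.05} = 1.645.
Power = Φ(δ − 1.645) + Φ(−δ − 1.645) = Φ(1.572) + Φ(-4.862) = 0.9421 + 0.0000 = 0.9421.

Power ≈ 0.942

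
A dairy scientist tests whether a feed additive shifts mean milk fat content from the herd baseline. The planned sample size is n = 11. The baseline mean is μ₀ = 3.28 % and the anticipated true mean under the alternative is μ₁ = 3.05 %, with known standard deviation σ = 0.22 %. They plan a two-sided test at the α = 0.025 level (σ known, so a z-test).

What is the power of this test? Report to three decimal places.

Standardized effect: d = |μ₁ − μ₀| / σ = |3.05 − 3.28| / 0.22 = 1.0455
Noncentrality parameter: δ = d·√n = 1.0455 × √11 = 3.4674
Critical value for a two-sided test at α = 0.025: z_{α/2} = 2.241.
Power = Φ(δ − 2.241) + Φ(−δ − 2.241) = Φ(1.226) + Φ(-5.709) = 0.8899 + 0.0000 = 0.8899.

Power ≈ 0.890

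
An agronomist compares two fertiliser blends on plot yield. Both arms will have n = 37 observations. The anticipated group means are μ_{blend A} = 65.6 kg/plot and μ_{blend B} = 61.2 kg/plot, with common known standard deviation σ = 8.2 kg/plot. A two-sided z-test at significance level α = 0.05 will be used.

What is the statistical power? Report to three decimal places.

Power ≈ 0.636

Standardized effect: d = |μ_{blend A} − μ_{blend B}| / σ = |65.6 − 61.2| / 8.2 = 0.5366
Noncentrality parameter: δ = d·√(n/2) = 0.5366 × √(37/2) = 2.3079
Critical value for a two-sided test at α = 0.05: z_{α/2} = 1.960.
Power = Φ(δ − 1.960) + Φ(−δ − 1.960) = Φ(0.348) + Φ(-4.268) = 0.6361 + 0.0000 = 0.6361.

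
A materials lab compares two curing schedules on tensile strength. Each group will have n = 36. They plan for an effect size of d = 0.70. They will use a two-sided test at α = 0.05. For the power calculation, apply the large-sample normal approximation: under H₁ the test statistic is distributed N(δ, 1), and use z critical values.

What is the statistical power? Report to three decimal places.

Noncentrality parameter: δ = d·√(n/2) = 0.70 × √(36/2) = 2.9698
Two-sided α = 0.05 → critical value z_{0.025} = 1.960.
Power = Φ(δ − 1.960) + Φ(−δ − 1.960) = Φ(1.010) + Φ(-4.930) = 0.8437 + 0.0000 = 0.8437.

Power ≈ 0.844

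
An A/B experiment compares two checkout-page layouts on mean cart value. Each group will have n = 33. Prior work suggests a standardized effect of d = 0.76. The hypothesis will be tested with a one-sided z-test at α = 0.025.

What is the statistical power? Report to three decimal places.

Noncentrality parameter: δ = d·√(n/2) = 0.76 × √(33/2) = 3.0871
One-sided α = 0.025 → critical value z_{0.025} = 1.960.
Power = Φ(δ − 1.960) = Φ(1.127) = 0.8702.

Power ≈ 0.870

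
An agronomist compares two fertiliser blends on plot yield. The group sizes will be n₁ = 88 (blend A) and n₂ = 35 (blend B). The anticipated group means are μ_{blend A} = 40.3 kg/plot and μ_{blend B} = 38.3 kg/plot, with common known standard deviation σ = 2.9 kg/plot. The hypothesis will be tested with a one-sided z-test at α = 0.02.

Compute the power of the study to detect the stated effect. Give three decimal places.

Power ≈ 0.919

Standardized effect: d = |μ_{blend A} − μ_{blend B}| / σ = |40.3 − 38.3| / 2.9 = 0.6897
Noncentrality parameter: δ = d / √(1/n₁ + 1/n₂) = 0.6897 / √(1/88 + 1/35) = 3.4511
One-sided α = 0.02 → critical value z_{0.02} = 2.054.
Power = P(Z > 2.054 − δ) = Φ(1.397) = 0.9188.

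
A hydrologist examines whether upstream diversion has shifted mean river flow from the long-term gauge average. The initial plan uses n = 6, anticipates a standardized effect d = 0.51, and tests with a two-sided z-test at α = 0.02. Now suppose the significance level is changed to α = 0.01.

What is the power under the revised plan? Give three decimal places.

δ = d·√n = 0.51 × √6 = 1.2492 (unchanged). New critical value: z_{0.005} = 2.576.
Revised power = Φ(δ − 2.576) + Φ(−δ − 2.576) = Φ(-1.327) + Φ(-3.825) = 0.0923 + 0.0001 = 0.0924.

Power ≈ 0.092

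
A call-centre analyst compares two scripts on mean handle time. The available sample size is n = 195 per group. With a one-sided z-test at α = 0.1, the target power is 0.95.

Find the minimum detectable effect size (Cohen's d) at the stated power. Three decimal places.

Need Φ(δ − 1.282) = 0.95, so δ = 1.282 + 1.645 = 2.926.
δ = d·√(n/2) ⇒ d = δ/√(n/2) = 2.926/√(195/2) = 0.2964.

d ≈ 0.296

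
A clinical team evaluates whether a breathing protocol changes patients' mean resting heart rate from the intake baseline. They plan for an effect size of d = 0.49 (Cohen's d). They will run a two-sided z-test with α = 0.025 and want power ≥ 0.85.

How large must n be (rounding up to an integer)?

n = 45

Set Φ(δ − 2.241) = 0.85; then δ − 2.241 = Φ⁻¹(0.85) = 1.036, giving δ = 3.278.
(For δ > 0 the lower-tail rejection region contributes negligibly to power, so the one-term inversion is standard.)
δ = d·√n ⇒ n = (δ/d)² = (3.278 / 0.49)² = 44.75.
Rounding up, n = 45.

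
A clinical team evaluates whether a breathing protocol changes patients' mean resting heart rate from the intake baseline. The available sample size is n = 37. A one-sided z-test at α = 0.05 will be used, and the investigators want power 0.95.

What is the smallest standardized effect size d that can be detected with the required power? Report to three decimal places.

d ≈ 0.541

Need Φ(δ − 1.645) = 0.95, so δ = 1.645 + 1.645 = 3.290.
δ = d·√n ⇒ d = δ/√n = 3.290/√37 = 0.5408.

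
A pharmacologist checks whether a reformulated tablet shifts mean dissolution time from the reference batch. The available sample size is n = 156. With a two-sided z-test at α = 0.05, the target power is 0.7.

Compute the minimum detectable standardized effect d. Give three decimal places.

d ≈ 0.199

Need Φ(δ − 1.960) = 0.7, so δ = 1.960 + 0.524 = 2.484.
(The second rejection-region term Φ(−δ − z_{α/2}) is negligible and dropped.)
δ = d·√n ⇒ d = δ/√n = 2.484/√156 = 0.1989.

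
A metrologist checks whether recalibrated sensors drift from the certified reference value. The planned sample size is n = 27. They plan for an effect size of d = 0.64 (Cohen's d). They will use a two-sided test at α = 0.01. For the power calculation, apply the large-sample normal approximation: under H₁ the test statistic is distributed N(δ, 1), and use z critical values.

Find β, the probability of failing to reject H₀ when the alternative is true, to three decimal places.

Noncentrality parameter: δ = d·√n = 0.64 × √27 = 3.3255
Two-sided α = 0.01 → critical value z_{0.005} = 2.576.
Power = Φ(δ − 2.576) + Φ(−δ − 2.576) = Φ(0.750) + Φ(-5.901) = 0.7733 + 0.0000 = 0.7733.
Type II error: β = 1 − power = 1 − 0.7733 = 0.2267.

β ≈ 0.227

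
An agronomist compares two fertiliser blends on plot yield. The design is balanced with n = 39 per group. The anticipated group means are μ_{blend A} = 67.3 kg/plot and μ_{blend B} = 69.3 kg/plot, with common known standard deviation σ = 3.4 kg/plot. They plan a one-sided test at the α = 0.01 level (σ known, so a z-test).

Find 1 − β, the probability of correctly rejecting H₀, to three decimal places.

Standardized effect: d = |μ_{blend A} − μ_{blend B}| / σ = |67.3 − 69.3| / 3.4 = 0.5882
Noncentrality parameter: δ = d·√(n/2) = 0.5882 × √(39/2) = 2.5976
Critical value for a one-sided test at α = 0.01: z_α = 2.326.
Power = Φ(δ − 2.326) = Φ(0.271) = 0.6069.

Power ≈ 0.607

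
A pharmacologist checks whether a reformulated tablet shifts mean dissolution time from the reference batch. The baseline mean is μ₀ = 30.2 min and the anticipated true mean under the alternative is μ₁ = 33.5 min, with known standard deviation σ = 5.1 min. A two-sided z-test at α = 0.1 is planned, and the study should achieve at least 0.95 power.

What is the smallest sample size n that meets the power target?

Standardized effect: d = |μ₁ − μ₀| / σ = |33.5 − 30.2| / 5.1 = 0.6471
Set Φ(δ − 1.645) = 0.95; then δ − 1.645 = Φ⁻¹(0.95) = 1.645, giving δ = 3.290.
(Ignoring the negligible lower-tail rejection probability gives the usual closed-form inversion.)
δ = d·√n ⇒ n = (δ/d)² = (3.290 / 0.6471)² = 25.85.
Round up to the next whole unit.

n = 26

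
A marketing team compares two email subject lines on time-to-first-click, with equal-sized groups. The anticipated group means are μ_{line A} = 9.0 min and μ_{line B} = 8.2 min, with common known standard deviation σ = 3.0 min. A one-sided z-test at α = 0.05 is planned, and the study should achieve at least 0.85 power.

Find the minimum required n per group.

Standardized effect: d = |μ_{line A} − μ_{line B}| / σ = |9.0 − 8.2| / 3.0 = 0.2667
For power 0.85 need Φ(δ − z_{0.05}) = 0.85, so δ = z_{0.05} + z_{0.15} = 1.645 + 1.036 = 2.681.
δ = d·√(n/2) ⇒ n = 2(δ/d)² = 2 × (2.681 / 0.2667)² = 202.20.
Round up to the next whole unit.

n = 203 per group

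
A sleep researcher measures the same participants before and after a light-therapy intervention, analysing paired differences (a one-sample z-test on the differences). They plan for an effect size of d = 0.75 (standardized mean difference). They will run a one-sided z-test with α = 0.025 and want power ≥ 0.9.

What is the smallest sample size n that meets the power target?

n = 19

Set Φ(δ − 1.960) = 0.9; then δ − 1.960 = Φ⁻¹(0.9) = 1.282, giving δ = 3.242.
δ = d·√n ⇒ n = (δ/d)² = (3.242 / 0.75)² = 18.68.
Round up to the next whole unit.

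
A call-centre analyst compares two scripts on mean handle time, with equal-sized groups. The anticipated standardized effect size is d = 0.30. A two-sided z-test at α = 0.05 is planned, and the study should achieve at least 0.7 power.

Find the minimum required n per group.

n = 138 per group

For power 0.7 need Φ(δ − z_{0.025}) = 0.7, so δ = z_{0.025} + z_{0.30} = 1.960 + 0.524 = 2.484.
(The Φ(−δ − z_{α/2}) term is vanishingly small for δ > 0 and is dropped in the standard sample-size formula.)
δ = d·√(n/2) ⇒ n = 2(δ/d)² = 2 × (2.484 / 0.30)² = 137.16.
Round up to the next whole unit.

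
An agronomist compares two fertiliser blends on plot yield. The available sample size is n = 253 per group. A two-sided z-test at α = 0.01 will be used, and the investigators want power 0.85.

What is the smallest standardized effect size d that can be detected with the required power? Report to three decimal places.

Need Φ(δ − 2.576) = 0.85, so δ = 2.576 + 1.036 = 3.612.
(The second rejection-region term Φ(−δ − z_{α/2}) is negligible and dropped.)
δ = d·√(n/2) ⇒ d = δ/√(n/2) = 3.612/√(253/2) = 0.3212.

d ≈ 0.321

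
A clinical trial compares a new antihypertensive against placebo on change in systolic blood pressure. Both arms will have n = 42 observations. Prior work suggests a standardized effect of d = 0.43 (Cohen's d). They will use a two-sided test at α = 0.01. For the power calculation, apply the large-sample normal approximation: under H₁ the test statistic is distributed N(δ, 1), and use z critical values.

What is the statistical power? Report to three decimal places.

Noncentrality parameter: δ = d·√(n/2) = 0.43 × √(42/2) = 1.9705
Two-sided α = 0.01 → critical value z_{0.005} = 2.576.
Power = Φ(δ − 2.576) + Φ(−δ − 2.576) = Φ(-0.605) + Φ(-4.546) = 0.2725 + 0.0000 = 0.2725.

Power ≈ 0.272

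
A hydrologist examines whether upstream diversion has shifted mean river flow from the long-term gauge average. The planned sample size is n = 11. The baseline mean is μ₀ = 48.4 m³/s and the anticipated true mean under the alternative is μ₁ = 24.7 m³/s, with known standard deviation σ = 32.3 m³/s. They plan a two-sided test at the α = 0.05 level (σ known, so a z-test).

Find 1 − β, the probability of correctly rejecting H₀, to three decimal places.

Standardized effect: d = |μ₁ − μ₀| / σ = |24.7 − 48.4| / 32.3 = 0.7337
Noncentrality parameter: δ = d·√n = 0.7337 × √11 = 2.4336
Two-sided α = 0.05 → critical value z_{0.025} = 1.960.
Power = Φ(δ − 1.960) + Φ(−δ − 1.960) = Φ(0.474) + Φ(-4.394) = 0.6821 + 0.0000 = 0.6821.

Power ≈ 0.682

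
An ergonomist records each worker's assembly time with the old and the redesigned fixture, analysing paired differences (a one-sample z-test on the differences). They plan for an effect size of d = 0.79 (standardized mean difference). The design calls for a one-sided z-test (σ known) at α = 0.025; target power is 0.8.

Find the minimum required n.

Set Φ(δ − 1.960) = 0.8; then δ − 1.960 = Φ⁻¹(0.8) = 0.842, giving δ = 2.802.
δ = d·√n ⇒ n = (δ/d)² = (2.802 / 0.79)² = 12.58.
Round up to the next whole unit.

n = 13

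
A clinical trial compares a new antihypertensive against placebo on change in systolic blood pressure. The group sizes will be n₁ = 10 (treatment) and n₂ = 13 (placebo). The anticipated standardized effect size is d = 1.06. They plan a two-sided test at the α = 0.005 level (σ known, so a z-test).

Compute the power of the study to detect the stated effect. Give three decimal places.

Noncentrality parameter: δ = d / √(1/n₁ + 1/n₂) = 1.06 / √(1/10 + 1/13) = 2.5201
Two-sided α = 0.005 → critical value z_{0.0025} = 2.807.
Power = Φ(δ − 2.807) + Φ(−δ − 2.807) = Φ(-0.287) + Φ(-5.327) = 0.3871 + 0.0000 = 0.3871.

Power ≈ 0.387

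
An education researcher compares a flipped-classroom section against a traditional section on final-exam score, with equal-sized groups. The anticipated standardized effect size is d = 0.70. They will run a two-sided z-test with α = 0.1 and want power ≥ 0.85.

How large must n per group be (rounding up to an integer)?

For power 0.85 need Φ(δ − z_{0.05}) = 0.85, so δ = z_{0.05} + z_{0.15} = 1.645 + 1.036 = 2.681.
(For δ > 0 the lower-tail rejection region contributes negligibly to power, so the one-term inversion is standard.)
δ = d·√(n/2) ⇒ n = 2(δ/d)² = 2 × (2.681 / 0.70)² = 29.34.
Round up to the next whole unit.

n = 30 per group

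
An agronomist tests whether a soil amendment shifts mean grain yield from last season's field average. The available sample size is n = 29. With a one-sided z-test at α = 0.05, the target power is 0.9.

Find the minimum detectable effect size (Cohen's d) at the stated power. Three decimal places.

d ≈ 0.543

Required noncentrality: δ = z_{0.05} + z_{0.10} = 1.645 + 1.282 = 2.926.
δ = d·√n ⇒ d = δ/√n = 2.926/√29 = 0.5434.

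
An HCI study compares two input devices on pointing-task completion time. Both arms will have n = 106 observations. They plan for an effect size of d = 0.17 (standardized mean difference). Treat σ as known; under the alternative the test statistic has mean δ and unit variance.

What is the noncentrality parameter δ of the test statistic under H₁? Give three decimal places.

δ ≈ 1.238

The noncentrality parameter scales effect size by the design's sample-size factor: δ = d·√(n/2) = 0.17 × √(106/2) = 1.2376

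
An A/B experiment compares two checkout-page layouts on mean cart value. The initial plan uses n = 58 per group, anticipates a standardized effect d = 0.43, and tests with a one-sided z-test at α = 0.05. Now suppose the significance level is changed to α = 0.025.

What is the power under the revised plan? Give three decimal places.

δ = d·√(n/2) = 0.43 × √(58/2) = 2.3156 (unchanged). New critical value: z_{0.025} = 1.960.
Revised power = Φ(δ − 1.960) = Φ(0.356) = 0.6390.

Power ≈ 0.639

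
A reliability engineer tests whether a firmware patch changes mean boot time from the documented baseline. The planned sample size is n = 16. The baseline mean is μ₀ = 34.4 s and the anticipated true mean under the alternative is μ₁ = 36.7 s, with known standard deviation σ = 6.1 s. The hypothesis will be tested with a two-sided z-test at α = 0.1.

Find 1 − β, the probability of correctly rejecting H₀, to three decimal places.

Power ≈ 0.446

Standardized effect: d = |μ₁ − μ₀| / σ = |36.7 − 34.4| / 6.1 = 0.3770
Noncentrality parameter: δ = d·√n = 0.3770 × √16 = 1.5082
Critical value for a two-sided test at α = 0.1: z_{α/2} = 1.645.
Power = Φ(δ − 1.645) + Φ(−δ − 1.645) = Φ(-0.137) + Φ(-3.153) = 0.4457 + 0.0008 = 0.4465.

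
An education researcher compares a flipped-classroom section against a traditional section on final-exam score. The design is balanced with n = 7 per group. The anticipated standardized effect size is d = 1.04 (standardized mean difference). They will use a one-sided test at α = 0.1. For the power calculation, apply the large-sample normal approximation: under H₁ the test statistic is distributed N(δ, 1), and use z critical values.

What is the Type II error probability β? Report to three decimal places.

Noncentrality parameter: δ = d·√(n/2) = 1.04 × √(7/2) = 1.9457
One-sided α = 0.1 → critical value z_{0.1} = 1.282.
Power = Φ(δ − 1.282) = Φ(0.664) = 0.7467.
Type II error: β = 1 − power = 1 − 0.7467 = 0.2533.

β ≈ 0.253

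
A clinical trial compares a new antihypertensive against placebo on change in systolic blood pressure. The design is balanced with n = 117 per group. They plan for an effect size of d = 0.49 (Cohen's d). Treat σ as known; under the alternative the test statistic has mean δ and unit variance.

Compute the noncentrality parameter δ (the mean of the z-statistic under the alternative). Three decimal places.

δ ≈ 3.748

The noncentrality parameter scales effect size by the design's sample-size factor: δ = d·√(n/2) = 0.49 × √(117/2) = 3.7478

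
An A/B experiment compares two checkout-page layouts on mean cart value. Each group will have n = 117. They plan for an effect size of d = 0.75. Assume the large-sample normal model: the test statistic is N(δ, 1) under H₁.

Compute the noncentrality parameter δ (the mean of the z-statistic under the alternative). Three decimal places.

δ ≈ 5.736

δ = d·√(n/2) = 0.75 × √(117/2) = 5.7364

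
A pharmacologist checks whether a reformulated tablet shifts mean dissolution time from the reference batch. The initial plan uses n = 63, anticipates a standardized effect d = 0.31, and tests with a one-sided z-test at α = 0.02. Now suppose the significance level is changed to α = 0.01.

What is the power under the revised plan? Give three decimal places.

δ = d·√n = 0.31 × √63 = 2.4605 (unchanged). New critical value: z_{0.01} = 2.326.
Revised power = P(Z > 2.326 − δ) = Φ(0.134) = 0.5534.

Power ≈ 0.553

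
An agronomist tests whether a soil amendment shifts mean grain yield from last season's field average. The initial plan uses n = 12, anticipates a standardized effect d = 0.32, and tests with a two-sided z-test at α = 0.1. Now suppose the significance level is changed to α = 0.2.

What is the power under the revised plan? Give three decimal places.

δ = d·√n = 0.32 × √12 = 1.1085 (unchanged). New critical value: z_{0.1} = 1.282.
Revised power = Φ(δ − 1.282) + Φ(−δ − 1.282) = Φ(-0.173) + Φ(-2.390) = 0.4313 + 0.0084 = 0.4397.

Power ≈ 0.440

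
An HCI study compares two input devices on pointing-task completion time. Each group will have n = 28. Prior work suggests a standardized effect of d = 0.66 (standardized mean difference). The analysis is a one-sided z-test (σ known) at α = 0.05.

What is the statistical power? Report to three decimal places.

Noncentrality parameter: δ = d·√(n/2) = 0.66 × √(28/2) = 2.4695
One-sided α = 0.05 → critical value z_{0.05} = 1.645.
Power = P(Z > 1.645 − δ) = Φ(0.825) = 0.7952.

Power ≈ 0.795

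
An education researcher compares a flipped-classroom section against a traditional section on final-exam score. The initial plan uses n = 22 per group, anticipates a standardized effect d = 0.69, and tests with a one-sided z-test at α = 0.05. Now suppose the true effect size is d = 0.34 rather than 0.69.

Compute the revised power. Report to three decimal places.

With d = 0.34: δ = d·√(n/2) = 0.34 × √(22/2) = 1.1277. Critical value z_{0.05} = 1.645.
Revised power = Φ(δ − 1.645) = Φ(-0.517) = 0.3025.

Power ≈ 0.303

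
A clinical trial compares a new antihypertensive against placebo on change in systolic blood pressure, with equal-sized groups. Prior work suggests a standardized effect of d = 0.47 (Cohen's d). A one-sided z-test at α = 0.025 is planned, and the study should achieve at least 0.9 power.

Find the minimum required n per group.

n = 96 per group

Set Φ(δ − 1.960) = 0.9; then δ − 1.960 = Φ⁻¹(0.9) = 1.282, giving δ = 3.242.
δ = d·√(n/2) ⇒ n = 2(δ/d)² = 2 × (3.242 / 0.47)² = 95.13.
Rounding up, n = 96 per group.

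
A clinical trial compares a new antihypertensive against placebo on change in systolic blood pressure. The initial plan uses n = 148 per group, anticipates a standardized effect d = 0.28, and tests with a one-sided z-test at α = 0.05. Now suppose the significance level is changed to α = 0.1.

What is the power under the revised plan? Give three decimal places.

Power ≈ 0.870

δ = d·√(n/2) = 0.28 × √(148/2) = 2.4087 (unchanged). New critical value: z_{0.1} = 1.282.
Revised power = Φ(δ − 1.282) = Φ(1.127) = 0.8701.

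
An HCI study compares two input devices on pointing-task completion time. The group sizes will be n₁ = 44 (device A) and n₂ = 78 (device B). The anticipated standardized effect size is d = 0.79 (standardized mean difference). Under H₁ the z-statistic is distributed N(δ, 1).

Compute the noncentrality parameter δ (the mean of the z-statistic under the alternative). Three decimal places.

δ = d / √(1/n₁ + 1/n₂) = 0.79 / √(1/44 + 1/78) = 4.1901

δ ≈ 4.190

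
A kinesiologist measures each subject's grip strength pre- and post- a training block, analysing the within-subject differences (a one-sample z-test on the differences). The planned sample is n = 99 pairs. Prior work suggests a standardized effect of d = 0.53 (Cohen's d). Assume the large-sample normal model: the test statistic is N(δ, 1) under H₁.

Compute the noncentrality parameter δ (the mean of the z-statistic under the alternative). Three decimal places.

The noncentrality parameter scales effect size by the design's sample-size factor: δ = d·√n = 0.53 × √99 = 5.2734

δ ≈ 5.273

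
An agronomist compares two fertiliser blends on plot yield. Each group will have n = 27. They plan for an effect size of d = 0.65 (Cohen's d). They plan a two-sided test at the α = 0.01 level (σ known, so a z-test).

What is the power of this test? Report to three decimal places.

Power ≈ 0.426

Noncentrality parameter: δ = d·√(n/2) = 0.65 × √(27/2) = 2.3883
Two-sided α = 0.01 → critical value z_{0.005} = 2.576.
Power = Φ(δ − 2.576) + Φ(−δ − 2.576) = Φ(-0.188) + Φ(-4.964) = 0.4256 + 0.0000 = 0.4256.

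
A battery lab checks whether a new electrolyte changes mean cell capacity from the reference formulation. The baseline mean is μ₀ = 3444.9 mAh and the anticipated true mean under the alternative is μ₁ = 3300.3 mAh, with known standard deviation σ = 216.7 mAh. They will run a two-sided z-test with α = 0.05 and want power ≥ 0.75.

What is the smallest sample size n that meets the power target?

n = 16

Standardized effect: d = |μ₁ − μ₀| / σ = |3300.3 − 3444.9| / 216.7 = 0.6673
Set Φ(δ − 1.960) = 0.75; then δ − 1.960 = Φ⁻¹(0.75) = 0.674, giving δ = 2.634.
(For δ > 0 the lower-tail rejection region contributes negligibly to power, so the one-term inversion is standard.)
δ = d·√n ⇒ n = (δ/d)² = (2.634 / 0.6673)² = 15.59.
Round up to the next whole unit.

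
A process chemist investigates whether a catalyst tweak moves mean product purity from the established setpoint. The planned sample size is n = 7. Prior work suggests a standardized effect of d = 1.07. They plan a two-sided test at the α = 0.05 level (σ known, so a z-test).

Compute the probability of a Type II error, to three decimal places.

Noncentrality parameter: δ = d·√n = 1.07 × √7 = 2.8310
Two-sided α = 0.05 → critical value z_{0.025} = 1.960.
Power = Φ(δ − 1.960) + Φ(−δ − 1.960) = Φ(0.871) + Φ(-4.791) = 0.8081 + 0.0000 = 0.8081.
Type II error: β = 1 − power = 1 − 0.8081 = 0.1919.

β ≈ 0.192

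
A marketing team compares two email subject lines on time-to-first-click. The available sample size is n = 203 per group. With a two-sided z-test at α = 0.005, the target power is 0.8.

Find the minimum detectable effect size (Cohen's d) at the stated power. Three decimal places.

Need Φ(δ − 2.807) = 0.8, so δ = 2.807 + 0.842 = 3.649.
(The second rejection-region term Φ(−δ − z_{α/2}) is negligible and dropped.)
δ = d·√(n/2) ⇒ d = δ/√(n/2) = 3.649/√(203/2) = 0.3622.

d ≈ 0.362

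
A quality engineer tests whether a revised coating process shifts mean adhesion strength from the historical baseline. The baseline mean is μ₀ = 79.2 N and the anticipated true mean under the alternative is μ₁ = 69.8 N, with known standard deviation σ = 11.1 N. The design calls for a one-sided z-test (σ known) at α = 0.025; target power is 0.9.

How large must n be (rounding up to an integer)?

n = 15

Standardized effect: d = |μ₁ − μ₀| / σ = |69.8 − 79.2| / 11.1 = 0.8468
For power 0.9 need Φ(δ − z_{0.025}) = 0.9, so δ = z_{0.025} + z_{0.10} = 1.960 + 1.282 = 3.242.
δ = d·√n ⇒ n = (δ/d)² = (3.242 / 0.8468)² = 14.65.
Round up to the next whole unit.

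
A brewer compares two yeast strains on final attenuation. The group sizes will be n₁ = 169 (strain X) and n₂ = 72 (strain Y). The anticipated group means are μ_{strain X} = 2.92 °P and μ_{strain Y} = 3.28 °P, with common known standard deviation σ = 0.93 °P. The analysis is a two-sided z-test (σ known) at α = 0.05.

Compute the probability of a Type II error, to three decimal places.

Standardized effect: d = |μ_{strain X} − μ_{strain Y}| / σ = |2.92 − 3.28| / 0.93 = 0.3871
Noncentrality parameter: δ = d / √(1/n₁ + 1/n₂) = 0.3871 / √(1/169 + 1/72) = 2.7506
Two-sided α = 0.05 → critical value z_{0.025} = 1.960.
Power = Φ(δ − 1.960) + Φ(−δ − 1.960) = Φ(0.791) + Φ(-4.711) = 0.7854 + 0.0000 = 0.7854.
Type II error: β = 1 − power = 1 − 0.7854 = 0.2146.

β ≈ 0.215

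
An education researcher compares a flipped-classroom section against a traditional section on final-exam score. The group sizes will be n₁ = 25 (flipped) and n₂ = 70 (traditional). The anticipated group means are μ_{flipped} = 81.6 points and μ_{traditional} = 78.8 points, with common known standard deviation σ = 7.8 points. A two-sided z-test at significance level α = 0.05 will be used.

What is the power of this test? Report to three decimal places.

Standardized effect: d = |μ_{flipped} − μ_{traditional}| / σ = |81.6 − 78.8| / 7.8 = 0.3590
Noncentrality parameter: δ = d / √(1/n₁ + 1/n₂) = 0.3590 / √(1/25 + 1/70) = 1.5407
Two-sided α = 0.05 → critical value z_{0.025} = 1.960.
Power = Φ(δ − 1.960) + Φ(−δ − 1.960) = Φ(-0.419) + Φ(-3.501) = 0.3375 + 0.0002 = 0.3377.

Power ≈ 0.338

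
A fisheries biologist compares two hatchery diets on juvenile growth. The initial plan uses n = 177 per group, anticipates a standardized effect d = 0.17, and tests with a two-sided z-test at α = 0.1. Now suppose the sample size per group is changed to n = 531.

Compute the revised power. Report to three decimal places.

Power ≈ 0.870

With n = 531 per group: δ = d·√(n/2) = 0.17 × √(531/2) = 2.7700. Critical value z_{0.05} = 1.645.
Revised power = Φ(δ − 1.645) + Φ(−δ − 1.645) = Φ(1.125) + Φ(-4.415) = 0.8697 + 0.0000 = 0.8697.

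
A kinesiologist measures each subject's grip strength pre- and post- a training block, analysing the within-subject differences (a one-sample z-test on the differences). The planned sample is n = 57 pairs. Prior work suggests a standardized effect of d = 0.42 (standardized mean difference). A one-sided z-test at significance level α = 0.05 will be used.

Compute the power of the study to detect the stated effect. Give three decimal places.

Noncentrality parameter: λ = d·√n = 0.42 × √57 = 3.1709
Critical value for a one-sided test at α = 0.05: z_α = 1.645.
Power = Φ(λ − 1.645) = Φ(1.526) = 0.9365.

Power ≈ 0.937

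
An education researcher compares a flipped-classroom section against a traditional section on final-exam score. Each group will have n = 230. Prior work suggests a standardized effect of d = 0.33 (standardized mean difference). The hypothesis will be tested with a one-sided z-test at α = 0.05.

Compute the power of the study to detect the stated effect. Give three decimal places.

Noncentrality parameter: δ = d·√(n/2) = 0.33 × √(230/2) = 3.5389
One-sided α = 0.05 → critical value z_{0.05} = 1.645.
Power = P(Z > 1.645 − δ) = Φ(1.894) = 0.9709.

Power ≈ 0.971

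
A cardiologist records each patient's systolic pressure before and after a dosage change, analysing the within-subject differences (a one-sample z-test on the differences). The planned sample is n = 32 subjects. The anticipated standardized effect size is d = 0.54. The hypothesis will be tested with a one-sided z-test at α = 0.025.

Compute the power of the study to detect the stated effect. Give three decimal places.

Power ≈ 0.863

Noncentrality parameter: δ = d·√n = 0.54 × √32 = 3.0547
One-sided α = 0.025 → critical value z_{0.025} = 1.960.
Power = Φ(δ − 1.960) = Φ(1.095) = 0.8632.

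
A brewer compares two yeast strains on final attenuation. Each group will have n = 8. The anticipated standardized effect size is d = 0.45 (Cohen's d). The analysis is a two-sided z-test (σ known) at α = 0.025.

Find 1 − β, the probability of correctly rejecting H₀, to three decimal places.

Power ≈ 0.091

Noncentrality parameter: λ = d·√(n/2) = 0.45 × √(8/2) = 0.9000
Two-sided α = 0.025 → critical value z_{0.0125} = 2.241.
Power = Φ(λ − 2.241) + Φ(−λ − 2.241) = Φ(-1.341) + Φ(-3.141) = 0.0899 + 0.0008 = 0.0907.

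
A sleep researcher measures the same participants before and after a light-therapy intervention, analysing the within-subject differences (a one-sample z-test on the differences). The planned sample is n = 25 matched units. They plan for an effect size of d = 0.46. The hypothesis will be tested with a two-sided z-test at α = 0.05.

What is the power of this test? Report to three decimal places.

Noncentrality parameter: δ = d·√n = 0.46 × √25 = 2.3000
Two-sided α = 0.05 → critical value z_{0.025} = 1.960.
Power = Φ(δ − 1.960) + Φ(−δ − 1.960) = Φ(0.340) + Φ(-4.260) = 0.6331 + 0.0000 = 0.6331.

Power ≈ 0.633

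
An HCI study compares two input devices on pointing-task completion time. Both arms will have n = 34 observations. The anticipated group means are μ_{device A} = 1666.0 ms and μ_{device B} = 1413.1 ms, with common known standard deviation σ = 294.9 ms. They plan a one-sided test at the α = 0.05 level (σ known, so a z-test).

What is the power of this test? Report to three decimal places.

Standardized effect: d = |μ_{device A} − μ_{device B}| / σ = |1666.0 − 1413.1| / 294.9 = 0.8576
Noncentrality parameter: δ = d·√(n/2) = 0.8576 × √(34/2) = 3.5359
One-sided α = 0.05 → critical value z_{0.05} = 1.645.
Power = P(Z > 1.645 − δ) = Φ(1.891) = 0.9707.

Power ≈ 0.971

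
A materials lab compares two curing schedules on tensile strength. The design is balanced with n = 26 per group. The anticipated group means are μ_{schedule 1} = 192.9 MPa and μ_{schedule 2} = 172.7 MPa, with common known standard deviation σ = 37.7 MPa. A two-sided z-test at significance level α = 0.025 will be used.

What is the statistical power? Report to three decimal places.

Power ≈ 0.378

Standardized effect: d = |μ_{schedule 1} − μ_{schedule 2}| / σ = |192.9 − 172.7| / 37.7 = 0.5358
Noncentrality parameter: λ = d·√(n/2) = 0.5358 × √(26/2) = 1.9319
Critical value for a two-sided test at α = 0.025: z_{α/2} = 2.241.
Power = Φ(λ − 2.241) + Φ(−λ − 2.241) = Φ(-0.310) + Φ(-4.173) = 0.3785 + 0.0000 = 0.3785.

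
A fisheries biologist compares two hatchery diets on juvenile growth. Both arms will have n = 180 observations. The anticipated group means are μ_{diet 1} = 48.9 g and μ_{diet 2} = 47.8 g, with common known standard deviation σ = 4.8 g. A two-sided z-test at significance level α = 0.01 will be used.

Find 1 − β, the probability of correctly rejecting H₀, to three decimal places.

Standardized effect: d = |μ_{diet 1} − μ_{diet 2}| / σ = |48.9 − 47.8| / 4.8 = 0.2292
Noncentrality parameter: δ = d·√(n/2) = 0.2292 × √(180/2) = 2.1741
Two-sided α = 0.01 → critical value z_{0.005} = 2.576.
Power = Φ(δ − 2.576) + Φ(−δ − 2.576) = Φ(-0.402) + Φ(-4.750) = 0.3439 + 0.0000 = 0.3439.

Power ≈ 0.344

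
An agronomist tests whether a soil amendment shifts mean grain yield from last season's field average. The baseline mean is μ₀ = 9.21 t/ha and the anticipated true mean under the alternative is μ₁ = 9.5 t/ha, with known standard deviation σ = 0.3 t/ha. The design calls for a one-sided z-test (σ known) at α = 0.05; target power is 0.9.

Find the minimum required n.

n = 10

Standardized effect: d = |μ₁ − μ₀| / σ = |9.5 − 9.21| / 0.3 = 0.9667
Set Φ(δ − 1.645) = 0.9; then δ − 1.645 = Φ⁻¹(0.9) = 1.282, giving δ = 2.926.
δ = d·√n ⇒ n = (δ/d)² = (2.926 / 0.9667)² = 9.16.
Rounding up, n = 10.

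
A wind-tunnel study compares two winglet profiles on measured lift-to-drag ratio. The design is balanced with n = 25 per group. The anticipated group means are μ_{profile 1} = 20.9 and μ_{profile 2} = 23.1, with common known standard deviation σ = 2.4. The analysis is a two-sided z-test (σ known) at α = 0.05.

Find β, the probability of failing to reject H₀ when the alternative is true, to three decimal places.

β ≈ 0.100

Standardized effect: d = |μ_{profile 1} − μ_{profile 2}| / σ = |20.9 − 23.1| / 2.4 = 0.9167
Noncentrality parameter: δ = d·√(n/2) = 0.9167 × √(25/2) = 3.2409
Critical value for a two-sided test at α = 0.05: z_{α/2} = 1.960.
Power = Φ(δ − 1.960) + Φ(−δ − 1.960) = Φ(1.281) + Φ(-5.201) = 0.8999 + 0.0000 = 0.8999.
Type II error: β = 1 − power = 1 − 0.8999 = 0.1001.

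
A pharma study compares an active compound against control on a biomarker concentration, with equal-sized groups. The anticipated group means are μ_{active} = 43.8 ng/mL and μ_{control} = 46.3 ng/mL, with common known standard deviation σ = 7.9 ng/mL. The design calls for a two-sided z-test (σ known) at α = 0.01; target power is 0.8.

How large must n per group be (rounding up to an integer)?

n = 234 per group

Standardized effect: d = |μ_{active} − μ_{control}| / σ = |43.8 − 46.3| / 7.9 = 0.3165
For power 0.8 need Φ(δ − z_{0.005}) = 0.8, so δ = z_{0.005} + z_{0.20} = 2.576 + 0.842 = 3.417.
(Ignoring the negligible lower-tail rejection probability gives the usual closed-form inversion.)
δ = d·√(n/2) ⇒ n = 2(δ/d)² = 2 × (3.417 / 0.3165)² = 233.24.
Rounding up, n = 234 per group.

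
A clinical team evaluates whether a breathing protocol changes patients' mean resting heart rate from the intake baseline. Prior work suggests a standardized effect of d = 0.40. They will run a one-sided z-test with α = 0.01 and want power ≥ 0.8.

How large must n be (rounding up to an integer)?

Set Φ(δ − 2.326) = 0.8; then δ − 2.326 = Φ⁻¹(0.8) = 0.842, giving δ = 3.168.
δ = d·√n ⇒ n = (δ/d)² = (3.168 / 0.40)² = 62.73.
Round up to the next whole unit.

n = 63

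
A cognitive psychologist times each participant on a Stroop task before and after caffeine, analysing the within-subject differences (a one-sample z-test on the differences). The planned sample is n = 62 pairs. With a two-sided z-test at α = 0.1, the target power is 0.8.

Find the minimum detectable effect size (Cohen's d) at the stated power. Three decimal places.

d ≈ 0.316

Need Φ(δ − 1.645) = 0.8, so δ = 1.645 + 0.842 = 2.486.
(The second rejection-region term Φ(−δ − z_{α/2}) is negligible and dropped.)
δ = d·√n ⇒ d = δ/√n = 2.486/√62 = 0.3158.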